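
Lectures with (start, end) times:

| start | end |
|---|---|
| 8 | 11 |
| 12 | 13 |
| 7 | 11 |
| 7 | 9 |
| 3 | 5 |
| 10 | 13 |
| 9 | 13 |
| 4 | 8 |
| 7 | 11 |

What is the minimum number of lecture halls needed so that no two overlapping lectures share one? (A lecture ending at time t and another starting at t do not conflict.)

5

Events (time:±→running): 3:+→1 4:+→2 5:-→1 7:+→2 7:+→3 7:+→4 8:-→3 8:+→4 9:-→3 9:+→4 10:+→5 … peak 5.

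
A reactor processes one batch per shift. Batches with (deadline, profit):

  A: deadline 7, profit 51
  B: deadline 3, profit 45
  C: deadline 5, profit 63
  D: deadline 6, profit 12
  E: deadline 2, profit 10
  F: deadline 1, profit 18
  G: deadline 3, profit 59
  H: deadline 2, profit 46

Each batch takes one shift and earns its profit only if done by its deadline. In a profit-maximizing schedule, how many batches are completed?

6

Sort by profit descending; place each in the latest free slot ≤ its deadline.
Profit order: C=63 G=59 A=51 H=46 B=45 F=18 D=12 E=10
Assign: C→slot 5, G→slot 3, A→slot 7, H→slot 2, B→slot 1, F skipped, D→slot 6, E skipped.
Slots: [1:B] [2:H] [3:G] [5:C] [6:D] [7:A]
6 of 8 scheduled.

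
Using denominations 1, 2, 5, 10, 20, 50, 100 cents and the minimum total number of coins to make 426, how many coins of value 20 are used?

426 = 4×100 + 1×20 + 1×5 + 1×1
Count of 20: 1

1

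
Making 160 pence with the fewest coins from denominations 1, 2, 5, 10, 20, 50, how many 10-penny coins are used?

160 − 3×50→10 − 1×10→0
Count of 10: 1

1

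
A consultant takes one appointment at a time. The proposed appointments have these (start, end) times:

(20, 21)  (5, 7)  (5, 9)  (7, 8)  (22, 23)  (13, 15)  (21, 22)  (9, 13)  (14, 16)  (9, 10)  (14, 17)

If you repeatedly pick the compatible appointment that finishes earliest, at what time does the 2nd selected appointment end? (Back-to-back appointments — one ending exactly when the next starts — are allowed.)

Sort by end time and greedily take each interval whose start is ≥ the last chosen end.
By end time: (5,7), (7,8), (5,9), (9,10), (9,13), (13,15), (14,16), (14,17), (20,21), (21,22), (22,23).
Pick (5,7); next start ≥ 7 → (7,8); next start ≥ 8 → (9,10); next start ≥ 10 → (13,15); next start ≥ 15 → (20,21); next start ≥ 21 → (21,22); next start ≥ 22 → (22,23).
Selected: (5,7) (7,8) (9,10) (13,15) (20,21) (21,22) (22,23)

8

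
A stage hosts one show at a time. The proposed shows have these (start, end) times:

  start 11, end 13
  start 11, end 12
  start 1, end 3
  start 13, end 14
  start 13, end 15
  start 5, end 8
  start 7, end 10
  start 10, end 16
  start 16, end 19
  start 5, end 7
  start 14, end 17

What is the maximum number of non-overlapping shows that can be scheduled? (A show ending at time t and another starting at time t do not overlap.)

By end time: (1,3), (5,7), (5,8), (7,10), (11,12), (11,13), (13,14), (13,15), (10,16), (14,17), (16,19).
Pick (1,3); next start ≥ 3 → (5,7); next start ≥ 7 → (7,10); next start ≥ 10 → (11,12); next start ≥ 12 → (13,14); next start ≥ 14 → (14,17).
Selected 6 shows.

6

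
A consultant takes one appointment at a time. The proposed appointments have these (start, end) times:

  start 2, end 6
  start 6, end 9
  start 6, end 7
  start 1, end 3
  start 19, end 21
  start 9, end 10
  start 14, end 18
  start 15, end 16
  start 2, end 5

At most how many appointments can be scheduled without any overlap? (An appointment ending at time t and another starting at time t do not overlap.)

Sort by end time and greedily take each interval whose start is ≥ the last chosen end.
Sorted by end: (1,3)  (2,5)  (2,6)  (6,7)  (6,9)  (9,10)  (15,16)  (14,18)  (19,21)
take (1,3); take (6,7); take (9,10); take (15,16); skip (14,18); take (19,21).
Selected 5 appointments.

5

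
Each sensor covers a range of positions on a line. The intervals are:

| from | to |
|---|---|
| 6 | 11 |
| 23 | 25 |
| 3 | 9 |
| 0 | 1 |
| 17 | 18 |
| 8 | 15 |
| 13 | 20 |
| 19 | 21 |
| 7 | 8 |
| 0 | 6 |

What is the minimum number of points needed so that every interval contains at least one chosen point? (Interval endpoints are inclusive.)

5

Sort by right endpoint; whenever an interval is uncovered, place a point at its right end.
Sorted: [0,1] [0,6] [7,8] [3,9] [6,11] [8,15] [17,18] [13,20] [19,21] [23,25]
{[0,1],[0,6]} hit by 1; {[7,8],[3,9],[6,11],[8,15]} hit by 8; {[17,18],[13,20]} hit by 18; {[19,21]} hit by 21; {[23,25]} hit by 25.
Points: 1, 8, 18, 21, 25 (5 total).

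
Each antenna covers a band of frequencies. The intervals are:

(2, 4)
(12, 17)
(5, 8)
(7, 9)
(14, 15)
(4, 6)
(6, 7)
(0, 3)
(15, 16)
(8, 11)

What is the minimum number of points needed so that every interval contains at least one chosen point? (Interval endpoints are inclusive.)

4

Sorted: [0,3] [2,4] [4,6] [6,7] [5,8] [7,9] [8,11] [14,15] [15,16] [12,17]
{[0,3],[2,4]} hit by 3; {[4,6],[6,7],[5,8]} hit by 6; {[7,9],[8,11]} hit by 9; {[14,15],[15,16],[12,17]} hit by 15.
Points: 3, 6, 9, 15 (4 total).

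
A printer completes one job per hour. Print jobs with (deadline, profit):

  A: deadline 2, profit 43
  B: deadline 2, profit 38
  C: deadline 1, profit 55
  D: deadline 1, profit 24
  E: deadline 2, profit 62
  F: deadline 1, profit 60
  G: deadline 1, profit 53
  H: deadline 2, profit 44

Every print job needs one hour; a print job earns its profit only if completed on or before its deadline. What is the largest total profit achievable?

122

By profit: E(d2,62), F(d1,60), C(d1,55), G(d1,53), H(d2,44), A(d2,43), B(d2,38), D(d1,24)
E→slot 2; F→slot 1; C skipped; G skipped; H skipped; A skipped; B skipped; D skipped.
Profit = 60 + 62 = 122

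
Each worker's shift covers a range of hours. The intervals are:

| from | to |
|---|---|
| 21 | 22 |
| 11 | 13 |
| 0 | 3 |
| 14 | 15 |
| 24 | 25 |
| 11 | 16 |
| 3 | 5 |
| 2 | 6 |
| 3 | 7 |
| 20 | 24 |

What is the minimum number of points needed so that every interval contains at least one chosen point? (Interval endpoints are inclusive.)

Sort by right endpoint; whenever an interval is uncovered, place a point at its right end.
Sorted: [0,3] [3,5] [2,6] [3,7] [11,13] [14,15] [11,16] [21,22] [20,24] [24,25]
{[0,3],[3,5],[2,6],[3,7]} hit by 3; {[11,13]} hit by 13; {[14,15],[11,16]} hit by 15; {[21,22],[20,24]} hit by 22; {[24,25]} hit by 25.
Points: 3, 13, 15, 22, 25 (5 total).

5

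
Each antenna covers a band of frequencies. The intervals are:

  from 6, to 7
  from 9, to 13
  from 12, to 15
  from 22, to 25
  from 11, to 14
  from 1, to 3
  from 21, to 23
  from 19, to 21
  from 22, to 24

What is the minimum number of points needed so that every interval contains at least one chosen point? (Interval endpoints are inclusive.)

By right end: [1,3]  [6,7]  [9,13]  [11,14]  [12,15]  [19,21]  [21,23]  [22,24]  [22,25]
[1,3] uncovered → point at 3; [6,7] uncovered → point at 7; [9,13] uncovered → point at 13; [19,21] uncovered → point at 21; [22,24] uncovered → point at 24.
Points: 3, 7, 13, 21, 24 (5 total).

5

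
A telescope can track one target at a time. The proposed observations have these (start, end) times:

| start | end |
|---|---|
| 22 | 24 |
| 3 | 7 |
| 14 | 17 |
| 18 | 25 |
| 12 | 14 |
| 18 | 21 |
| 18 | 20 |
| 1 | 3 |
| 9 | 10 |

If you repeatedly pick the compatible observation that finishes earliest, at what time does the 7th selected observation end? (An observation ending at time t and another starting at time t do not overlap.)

24

Sort by end time and greedily take each interval whose start is ≥ the last chosen end.
By end time: (1,3), (3,7), (9,10), (12,14), (14,17), (18,20), (18,21), (22,24), (18,25).
Pick (1,3); next start ≥ 3 → (3,7); next start ≥ 7 → (9,10); next start ≥ 10 → (12,14); next start ≥ 14 → (14,17); next start ≥ 17 → (18,20); next start ≥ 20 → (22,24).
Selected: (1,3) (3,7) (9,10) (12,14) (14,17) (18,20) (22,24)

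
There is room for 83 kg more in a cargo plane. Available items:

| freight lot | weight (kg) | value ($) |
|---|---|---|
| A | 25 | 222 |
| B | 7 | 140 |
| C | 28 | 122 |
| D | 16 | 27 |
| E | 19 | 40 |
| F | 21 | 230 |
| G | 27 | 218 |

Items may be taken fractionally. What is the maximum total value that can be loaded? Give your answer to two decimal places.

Order: B (140/7=20.00) > F (230/21=10.95) > A (222/25=8.88) > G (218/27=8.07) > C (122/28=4.36) > E (40/19=2.11) > D (27/16=1.69)
Fill: take B (7 @ 140) → take F (21 @ 230) → take A (25 @ 222) → take G (27 @ 218) → take 3/28 of C → 13.07; 83/83 used.
Total value = 823.07

823.07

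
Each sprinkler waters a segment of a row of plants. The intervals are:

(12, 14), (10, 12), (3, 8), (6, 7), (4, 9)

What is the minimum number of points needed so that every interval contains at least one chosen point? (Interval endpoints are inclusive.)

Sorted: [6,7] [3,8] [4,9] [10,12] [12,14]
{[6,7],[3,8],[4,9]} hit by 7; {[10,12],[12,14]} hit by 12.
Points: 7, 12 (2 total).

2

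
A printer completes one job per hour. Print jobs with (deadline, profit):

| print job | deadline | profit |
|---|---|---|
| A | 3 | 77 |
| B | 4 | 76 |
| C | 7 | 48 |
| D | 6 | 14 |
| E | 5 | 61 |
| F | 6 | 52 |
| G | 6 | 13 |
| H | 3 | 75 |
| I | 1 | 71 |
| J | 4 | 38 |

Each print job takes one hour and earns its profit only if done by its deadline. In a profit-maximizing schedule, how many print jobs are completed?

Take jobs in profit order; each goes to the latest open slot no later than its deadline.
By profit: A(d3,77), B(d4,76), H(d3,75), I(d1,71), E(d5,61), F(d6,52), C(d7,48), J(d4,38), D(d6,14), G(d6,13)
A→slot 3; B→slot 4; H→slot 2; I→slot 1; E→slot 5; F→slot 6; C→slot 7; J skipped; D skipped; G skipped.
7 of 10 scheduled.

7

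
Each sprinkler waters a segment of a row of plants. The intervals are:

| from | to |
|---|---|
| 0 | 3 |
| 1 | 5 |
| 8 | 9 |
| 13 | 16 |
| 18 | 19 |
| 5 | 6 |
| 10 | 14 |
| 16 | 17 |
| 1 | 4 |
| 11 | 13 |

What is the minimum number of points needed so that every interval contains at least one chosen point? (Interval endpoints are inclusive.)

6

Sort by right endpoint; whenever an interval is uncovered, place a point at its right end.
Sorted: [0,3] [1,4] [1,5] [5,6] [8,9] [11,13] [10,14] [13,16] [16,17] [18,19]
{[0,3],[1,4],[1,5]} hit by 3; {[5,6]} hit by 6; {[8,9]} hit by 9; {[11,13],[10,14],[13,16]} hit by 13; {[16,17]} hit by 17; {[18,19]} hit by 19.
Points: 3, 6, 9, 13, 17, 19 (6 total).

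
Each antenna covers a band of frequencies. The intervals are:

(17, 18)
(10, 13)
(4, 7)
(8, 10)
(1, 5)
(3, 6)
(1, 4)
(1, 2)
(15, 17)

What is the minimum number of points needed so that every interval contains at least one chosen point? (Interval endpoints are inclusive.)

4

By right end: [1,2]  [1,4]  [1,5]  [3,6]  [4,7]  [8,10]  [10,13]  [15,17]  [17,18]
[1,2] uncovered → point at 2; [3,6] uncovered → point at 6; [8,10] uncovered → point at 10; [15,17] uncovered → point at 17.
Points: 2, 6, 10, 17 (4 total).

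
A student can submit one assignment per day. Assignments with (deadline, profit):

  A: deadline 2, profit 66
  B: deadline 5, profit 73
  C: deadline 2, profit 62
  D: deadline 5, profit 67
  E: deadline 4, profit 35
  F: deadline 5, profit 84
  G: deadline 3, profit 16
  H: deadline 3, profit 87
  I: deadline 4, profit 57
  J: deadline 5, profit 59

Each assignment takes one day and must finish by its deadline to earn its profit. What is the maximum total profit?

377

Take jobs in profit order; each goes to the latest open slot no later than its deadline.
By profit: H(d3,87), F(d5,84), B(d5,73), D(d5,67), A(d2,66), C(d2,62), J(d5,59), I(d4,57), E(d4,35), G(d3,16)
H→slot 3; F→slot 5; B→slot 4; D→slot 2; A→slot 1; C skipped; J skipped; I skipped; E skipped; G skipped.
Profit = 66 + 67 + 87 + 73 + 84 = 377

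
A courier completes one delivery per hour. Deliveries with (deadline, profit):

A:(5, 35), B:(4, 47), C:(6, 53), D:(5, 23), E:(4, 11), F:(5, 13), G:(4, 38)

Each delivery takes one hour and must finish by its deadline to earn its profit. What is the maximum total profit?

By profit: C(d6,53), B(d4,47), G(d4,38), A(d5,35), D(d5,23), F(d5,13), E(d4,11)
C→slot 6; B→slot 4; G→slot 3; A→slot 5; D→slot 2; F→slot 1; E skipped.
Profit = 13 + 23 + 38 + 47 + 35 + 53 = 209

209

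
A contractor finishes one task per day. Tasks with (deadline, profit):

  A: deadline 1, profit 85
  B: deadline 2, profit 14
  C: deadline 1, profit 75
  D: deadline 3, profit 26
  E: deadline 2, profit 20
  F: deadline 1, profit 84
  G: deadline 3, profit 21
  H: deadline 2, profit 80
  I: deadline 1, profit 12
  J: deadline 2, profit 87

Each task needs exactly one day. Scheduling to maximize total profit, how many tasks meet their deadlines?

3

By profit: J(d2,87), A(d1,85), F(d1,84), H(d2,80), C(d1,75), D(d3,26), G(d3,21), E(d2,20), B(d2,14), I(d1,12)
J→slot 2; A→slot 1; F skipped; H skipped; C skipped; D→slot 3; G skipped; E skipped; B skipped; I skipped.
3 of 10 scheduled.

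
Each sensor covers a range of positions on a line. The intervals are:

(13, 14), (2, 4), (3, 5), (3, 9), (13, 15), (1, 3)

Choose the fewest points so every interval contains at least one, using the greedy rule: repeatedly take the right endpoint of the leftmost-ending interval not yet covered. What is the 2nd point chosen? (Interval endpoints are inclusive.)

14

Sort by right endpoint; whenever an interval is uncovered, place a point at its right end.
By right end: [1,3]  [2,4]  [3,5]  [3,9]  [13,14]  [13,15]
[1,3] uncovered → point at 3; [13,14] uncovered → point at 14.
Points: 3, 14 (2 total).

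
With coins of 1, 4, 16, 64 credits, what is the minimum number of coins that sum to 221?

8

221 − 3×64→29 − 1×16→13 − 3×4→1 − 1×1→0
Total coins = 3 + 1 + 3 + 1 = 8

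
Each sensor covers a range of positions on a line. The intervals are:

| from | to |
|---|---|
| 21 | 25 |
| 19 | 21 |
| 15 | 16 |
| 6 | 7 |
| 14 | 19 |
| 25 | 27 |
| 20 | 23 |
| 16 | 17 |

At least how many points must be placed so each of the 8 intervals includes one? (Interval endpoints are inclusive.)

By right end: [6,7]  [15,16]  [16,17]  [14,19]  [19,21]  [20,23]  [21,25]  [25,27]
[6,7] uncovered → point at 7; [15,16] uncovered → point at 16; [19,21] uncovered → point at 21; [25,27] uncovered → point at 27.
Points: 7, 16, 21, 27 (4 total).

4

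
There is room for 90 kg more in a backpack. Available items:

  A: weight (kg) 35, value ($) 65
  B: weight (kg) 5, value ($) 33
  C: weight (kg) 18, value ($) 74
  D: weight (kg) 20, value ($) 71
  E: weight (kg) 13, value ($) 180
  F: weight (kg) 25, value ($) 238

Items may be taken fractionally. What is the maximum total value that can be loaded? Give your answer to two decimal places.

Sort by value per unit weight and fill in that order.
Ratios (sorted): E 13.85, F 9.52, B 6.60, C 4.11, D 3.55, A 1.86
take E (13 @ 180); take F (25 @ 238); take B (5 @ 33); take C (18 @ 74); take D (20 @ 71); take 9/35 of A → 16.71. Capacity used 90/90.
Total value = 612.71

612.71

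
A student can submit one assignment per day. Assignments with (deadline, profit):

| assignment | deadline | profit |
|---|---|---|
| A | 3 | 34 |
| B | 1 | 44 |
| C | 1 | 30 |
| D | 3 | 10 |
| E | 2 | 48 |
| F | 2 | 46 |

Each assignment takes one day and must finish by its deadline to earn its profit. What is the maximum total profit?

Sort by profit descending; place each in the latest free slot ≤ its deadline.
By profit: E(d2,48), F(d2,46), B(d1,44), A(d3,34), C(d1,30), D(d3,10)
E→slot 2; F→slot 1; B skipped; A→slot 3; C skipped; D skipped.
Profit = 46 + 48 + 34 = 128

128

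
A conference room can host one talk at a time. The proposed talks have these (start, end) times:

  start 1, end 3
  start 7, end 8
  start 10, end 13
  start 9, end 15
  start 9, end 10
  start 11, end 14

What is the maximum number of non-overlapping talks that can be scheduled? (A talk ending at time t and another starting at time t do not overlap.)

By end time: (1,3), (7,8), (9,10), (10,13), (11,14), (9,15).
Pick (1,3); next start ≥ 3 → (7,8); next start ≥ 8 → (9,10); next start ≥ 10 → (10,13).
Selected 4 talks.

4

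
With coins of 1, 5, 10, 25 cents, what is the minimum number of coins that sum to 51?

3

51 − 2×25→1 − 1×1→0
Total coins = 2 + 1 = 3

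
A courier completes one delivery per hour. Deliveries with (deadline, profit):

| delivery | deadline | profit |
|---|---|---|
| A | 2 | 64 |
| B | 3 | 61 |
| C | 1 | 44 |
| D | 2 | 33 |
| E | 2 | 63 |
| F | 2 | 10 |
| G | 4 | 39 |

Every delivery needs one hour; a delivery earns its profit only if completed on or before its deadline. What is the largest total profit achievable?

227

Take jobs in profit order; each goes to the latest open slot no later than its deadline.
By profit: A(d2,64), E(d2,63), B(d3,61), C(d1,44), G(d4,39), D(d2,33), F(d2,10)
A→slot 2; E→slot 1; B→slot 3; C skipped; G→slot 4; D skipped; F skipped.
Profit = 63 + 64 + 61 + 39 = 227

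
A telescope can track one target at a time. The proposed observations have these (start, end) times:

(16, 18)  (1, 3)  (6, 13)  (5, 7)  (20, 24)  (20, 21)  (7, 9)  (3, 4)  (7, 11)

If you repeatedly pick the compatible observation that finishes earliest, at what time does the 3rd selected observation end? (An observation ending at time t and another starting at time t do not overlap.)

Order by finish time; keep every interval that doesn't clash with the previous kept one.
By end time: (1,3), (3,4), (5,7), (7,9), (7,11), (6,13), (16,18), (20,21), (20,24).
Pick (1,3); next start ≥ 3 → (3,4); next start ≥ 4 → (5,7); next start ≥ 7 → (7,9); next start ≥ 9 → (16,18); next start ≥ 18 → (20,21).
Selected: (1,3) (3,4) (5,7) (7,9) (16,18) (20,21)

7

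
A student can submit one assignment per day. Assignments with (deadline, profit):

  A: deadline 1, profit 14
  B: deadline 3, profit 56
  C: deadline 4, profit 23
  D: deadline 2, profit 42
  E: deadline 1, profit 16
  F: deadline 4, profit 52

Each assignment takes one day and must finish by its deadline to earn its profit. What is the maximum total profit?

173

Sort by profit descending; place each in the latest free slot ≤ its deadline.
Profit order: B=56 F=52 D=42 C=23 E=16 A=14
Assign: B→slot 3, F→slot 4, D→slot 2, C→slot 1, E skipped, A skipped.
Slots: [1:C] [2:D] [3:B] [4:F]
Profit = 23 + 42 + 56 + 52 = 173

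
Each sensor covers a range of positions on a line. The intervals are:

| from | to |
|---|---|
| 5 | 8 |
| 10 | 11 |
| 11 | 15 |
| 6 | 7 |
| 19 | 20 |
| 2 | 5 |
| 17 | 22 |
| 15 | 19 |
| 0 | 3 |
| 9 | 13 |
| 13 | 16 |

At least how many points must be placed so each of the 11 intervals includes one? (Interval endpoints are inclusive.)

5

Process intervals by earliest right end; each time one isn't hit yet, stab at its right endpoint.
Sorted: [0,3] [2,5] [6,7] [5,8] [10,11] [9,13] [11,15] [13,16] [15,19] [19,20] [17,22]
{[0,3],[2,5]} hit by 3; {[6,7],[5,8]} hit by 7; {[10,11],[9,13],[11,15]} hit by 11; {[13,16],[15,19]} hit by 16; {[19,20],[17,22]} hit by 20.
Points: 3, 7, 11, 16, 20 (5 total).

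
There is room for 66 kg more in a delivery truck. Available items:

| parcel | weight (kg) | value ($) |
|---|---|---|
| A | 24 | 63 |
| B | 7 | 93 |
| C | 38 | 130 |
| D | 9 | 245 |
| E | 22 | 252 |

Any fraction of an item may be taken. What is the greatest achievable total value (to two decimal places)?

685.79

Greedy by value/weight ratio, highest first.
Order: D (245/9=27.22) > B (93/7=13.29) > E (252/22=11.45) > C (130/38=3.42) > A (63/24=2.62)
Fill: take D (9 @ 245) → take B (7 @ 93) → take E (22 @ 252) → take 28/38 of C → 95.79; 66/66 used.
Total value = 685.79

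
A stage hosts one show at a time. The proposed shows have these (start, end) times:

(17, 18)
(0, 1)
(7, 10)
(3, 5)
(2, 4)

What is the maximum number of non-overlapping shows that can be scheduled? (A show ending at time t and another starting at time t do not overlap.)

Sort by end time and greedily take each interval whose start is ≥ the last chosen end.
By end time: (0,1), (2,4), (3,5), (7,10), (17,18).
Pick (0,1); next start ≥ 1 → (2,4); next start ≥ 4 → (7,10); next start ≥ 10 → (17,18).
Selected 4 shows.

4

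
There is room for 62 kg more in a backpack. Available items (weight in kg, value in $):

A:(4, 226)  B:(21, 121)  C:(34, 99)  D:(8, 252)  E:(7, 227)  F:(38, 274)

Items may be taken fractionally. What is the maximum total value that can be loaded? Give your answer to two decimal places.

Ratios (sorted): A 56.50, E 32.43, D 31.50, F 7.21, B 5.76, C 2.91
take A (4 @ 226); take E (7 @ 227); take D (8 @ 252); take F (38 @ 274); take 5/21 of B → 28.81. Capacity used 62/62.
Total value = 1007.81

1007.81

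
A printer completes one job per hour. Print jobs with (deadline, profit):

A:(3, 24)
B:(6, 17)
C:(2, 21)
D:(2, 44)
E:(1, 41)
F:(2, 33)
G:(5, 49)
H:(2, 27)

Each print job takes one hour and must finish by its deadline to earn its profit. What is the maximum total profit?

By profit: G(d5,49), D(d2,44), E(d1,41), F(d2,33), H(d2,27), A(d3,24), C(d2,21), B(d6,17)
G→slot 5; D→slot 2; E→slot 1; F skipped; H skipped; A→slot 3; C skipped; B→slot 6.
Profit = 41 + 44 + 24 + 49 + 17 = 175

175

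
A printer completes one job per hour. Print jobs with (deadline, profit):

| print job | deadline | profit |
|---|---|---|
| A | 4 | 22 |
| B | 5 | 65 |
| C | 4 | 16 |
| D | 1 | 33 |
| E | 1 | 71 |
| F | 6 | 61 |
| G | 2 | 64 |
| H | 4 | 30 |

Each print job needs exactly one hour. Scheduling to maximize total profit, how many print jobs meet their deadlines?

6

Take jobs in profit order; each goes to the latest open slot no later than its deadline.
By profit: E(d1,71), B(d5,65), G(d2,64), F(d6,61), D(d1,33), H(d4,30), A(d4,22), C(d4,16)
E→slot 1; B→slot 5; G→slot 2; F→slot 6; D skipped; H→slot 4; A→slot 3; C skipped.
6 of 8 scheduled.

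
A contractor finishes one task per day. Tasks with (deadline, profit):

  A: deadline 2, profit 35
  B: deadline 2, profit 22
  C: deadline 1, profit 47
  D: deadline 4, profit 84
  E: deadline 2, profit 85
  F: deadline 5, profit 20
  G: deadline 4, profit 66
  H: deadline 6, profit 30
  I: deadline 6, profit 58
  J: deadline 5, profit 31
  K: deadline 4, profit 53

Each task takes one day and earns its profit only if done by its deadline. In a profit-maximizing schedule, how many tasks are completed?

6

Take jobs in profit order; each goes to the latest open slot no later than its deadline.
By profit: E(d2,85), D(d4,84), G(d4,66), I(d6,58), K(d4,53), C(d1,47), A(d2,35), J(d5,31), H(d6,30), B(d2,22), F(d5,20)
E→slot 2; D→slot 4; G→slot 3; I→slot 6; K→slot 1; C skipped; A skipped; J→slot 5; H skipped; B skipped; F skipped.
6 of 11 scheduled.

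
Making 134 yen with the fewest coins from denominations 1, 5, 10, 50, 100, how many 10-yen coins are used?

134 − 1×100→34 − 3×10→4 − 4×1→0
Count of 10: 3

3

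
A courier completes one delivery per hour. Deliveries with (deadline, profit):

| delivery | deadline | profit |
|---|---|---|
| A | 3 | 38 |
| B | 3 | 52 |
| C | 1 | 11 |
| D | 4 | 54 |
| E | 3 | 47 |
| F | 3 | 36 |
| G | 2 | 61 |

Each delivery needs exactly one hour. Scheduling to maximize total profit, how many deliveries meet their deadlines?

4

Sort by profit descending; place each in the latest free slot ≤ its deadline.
Profit order: G=61 D=54 B=52 E=47 A=38 F=36 C=11
Assign: G→slot 2, D→slot 4, B→slot 3, E→slot 1, A skipped, F skipped, C skipped.
Slots: [1:E] [2:G] [3:B] [4:D]
4 of 7 scheduled.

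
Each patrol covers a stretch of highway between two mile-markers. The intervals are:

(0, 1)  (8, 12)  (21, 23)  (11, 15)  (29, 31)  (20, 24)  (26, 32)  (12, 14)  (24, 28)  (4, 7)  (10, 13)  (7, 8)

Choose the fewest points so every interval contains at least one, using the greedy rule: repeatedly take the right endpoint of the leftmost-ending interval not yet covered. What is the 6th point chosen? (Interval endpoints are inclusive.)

Process intervals by earliest right end; each time one isn't hit yet, stab at its right endpoint.
Sorted: [0,1] [4,7] [7,8] [8,12] [10,13] [12,14] [11,15] [21,23] [20,24] [24,28] [29,31] [26,32]
{[0,1]} hit by 1; {[4,7],[7,8]} hit by 7; {[8,12],[10,13],[12,14],[11,15]} hit by 12; {[21,23],[20,24]} hit by 23; {[24,28]} hit by 28; {[29,31],[26,32]} hit by 31.
Points: 1, 7, 12, 23, 28, 31 (6 total).

31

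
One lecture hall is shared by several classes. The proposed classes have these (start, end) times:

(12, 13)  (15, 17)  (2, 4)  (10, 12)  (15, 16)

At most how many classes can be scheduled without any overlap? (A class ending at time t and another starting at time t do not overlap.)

Greedy by earliest finish: after sorting by end time, pick each interval compatible with the last pick.
Sorted by end: (2,4)  (10,12)  (12,13)  (15,16)  (15,17)
take (2,4); take (10,12); take (12,13); take (15,16).
Selected 4 classes.

4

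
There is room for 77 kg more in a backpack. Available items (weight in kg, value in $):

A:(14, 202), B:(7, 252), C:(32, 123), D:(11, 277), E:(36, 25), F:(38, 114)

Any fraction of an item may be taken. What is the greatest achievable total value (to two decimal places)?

Order: B (252/7=36.00) > D (277/11=25.18) > A (202/14=14.43) > C (123/32=3.84) > F (114/38=3.00) > E (25/36=0.69)
Fill: take B (7 @ 252) → take D (11 @ 277) → take A (14 @ 202) → take C (32 @ 123) → take 13/38 of F → 39.00; 77/77 used.
Total value = 893.00

893.00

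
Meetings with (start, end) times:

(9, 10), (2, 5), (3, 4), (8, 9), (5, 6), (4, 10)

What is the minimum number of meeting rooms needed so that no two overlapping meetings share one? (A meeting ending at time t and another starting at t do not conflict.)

2

The answer is the maximum number of intervals overlapping at any instant.
starts: [2, 3, 4, 5, 8, 9]
ends:   [4, 5, 6, 9, 10, 10]
s2→1 s3→2  — peak 2.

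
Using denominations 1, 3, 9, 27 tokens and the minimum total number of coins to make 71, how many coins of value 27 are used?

2

71 = 2×27 + 1×9 + 2×3 + 2×1
Count of 27: 2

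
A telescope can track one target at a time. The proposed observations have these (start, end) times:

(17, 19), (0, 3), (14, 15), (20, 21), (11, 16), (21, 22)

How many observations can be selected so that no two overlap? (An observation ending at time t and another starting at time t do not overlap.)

Sort by end time and greedily take each interval whose start is ≥ the last chosen end.
By end time: (0,3), (14,15), (11,16), (17,19), (20,21), (21,22).
Pick (0,3); next start ≥ 3 → (14,15); next start ≥ 15 → (17,19); next start ≥ 19 → (20,21); next start ≥ 21 → (21,22).
Selected 5 observations.

5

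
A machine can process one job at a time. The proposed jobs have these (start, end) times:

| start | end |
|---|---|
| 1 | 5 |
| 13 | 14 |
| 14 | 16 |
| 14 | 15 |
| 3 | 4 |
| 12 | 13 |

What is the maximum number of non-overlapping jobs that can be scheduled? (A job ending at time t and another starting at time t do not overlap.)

Sort by end time and greedily take each interval whose start is ≥ the last chosen end.
By end time: (3,4), (1,5), (12,13), (13,14), (14,15), (14,16).
Pick (3,4); next start ≥ 4 → (12,13); next start ≥ 13 → (13,14); next start ≥ 14 → (14,15).
Selected 4 jobs.

4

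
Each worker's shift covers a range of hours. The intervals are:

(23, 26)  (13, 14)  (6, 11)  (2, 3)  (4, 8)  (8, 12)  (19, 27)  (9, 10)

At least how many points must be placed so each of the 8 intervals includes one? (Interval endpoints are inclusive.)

5

Sorted: [2,3] [4,8] [9,10] [6,11] [8,12] [13,14] [23,26] [19,27]
{[2,3]} hit by 3; {[4,8]} hit by 8; {[9,10],[6,11],[8,12]} hit by 10; {[13,14]} hit by 14; {[23,26],[19,27]} hit by 26.
Points: 3, 8, 10, 14, 26 (5 total).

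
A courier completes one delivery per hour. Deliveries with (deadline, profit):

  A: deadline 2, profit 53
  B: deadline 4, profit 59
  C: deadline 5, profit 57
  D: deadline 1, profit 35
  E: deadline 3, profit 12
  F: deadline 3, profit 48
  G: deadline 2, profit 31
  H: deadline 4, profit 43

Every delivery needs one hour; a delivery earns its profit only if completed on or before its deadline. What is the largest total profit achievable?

Sort by profit descending; place each in the latest free slot ≤ its deadline.
By profit: B(d4,59), C(d5,57), A(d2,53), F(d3,48), H(d4,43), D(d1,35), G(d2,31), E(d3,12)
B→slot 4; C→slot 5; A→slot 2; F→slot 3; H→slot 1; D skipped; G skipped; E skipped.
Profit = 43 + 53 + 48 + 59 + 57 = 260

260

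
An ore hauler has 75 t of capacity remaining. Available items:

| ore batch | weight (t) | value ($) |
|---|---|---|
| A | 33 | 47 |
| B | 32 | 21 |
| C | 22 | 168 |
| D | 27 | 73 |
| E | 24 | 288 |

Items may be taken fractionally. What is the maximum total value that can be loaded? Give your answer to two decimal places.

Greedy by value/weight ratio, highest first.
Ratios (sorted): E 12.00, C 7.64, D 2.70, A 1.42, B 0.66
take E (24 @ 288); take C (22 @ 168); take D (27 @ 73); take 2/33 of A → 2.85. Capacity used 75/75.
Total value = 531.85

531.85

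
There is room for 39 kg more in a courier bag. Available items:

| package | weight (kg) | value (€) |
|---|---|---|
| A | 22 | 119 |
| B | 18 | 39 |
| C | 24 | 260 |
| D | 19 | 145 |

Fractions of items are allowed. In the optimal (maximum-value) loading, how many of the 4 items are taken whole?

Greedy by value/weight ratio, highest first.
Ratios (sorted): C 10.83, D 7.63, A 5.41, B 2.17
take C (24 @ 260); take 15/19 of D → 114.47. Capacity used 39/39.
1 item(s) taken whole; one partial (take 15/19 of D).

1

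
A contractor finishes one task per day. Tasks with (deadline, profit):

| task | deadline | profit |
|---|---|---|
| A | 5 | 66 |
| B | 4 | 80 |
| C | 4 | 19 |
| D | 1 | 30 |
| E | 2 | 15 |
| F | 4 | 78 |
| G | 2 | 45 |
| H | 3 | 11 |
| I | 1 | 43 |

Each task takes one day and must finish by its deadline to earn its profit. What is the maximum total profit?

Sort by profit descending; place each in the latest free slot ≤ its deadline.
Profit order: B=80 F=78 A=66 G=45 I=43 D=30 C=19 E=15 H=11
Assign: B→slot 4, F→slot 3, A→slot 5, G→slot 2, I→slot 1, D skipped, C skipped, E skipped, H skipped.
Slots: [1:I] [2:G] [3:F] [4:B] [5:A]
Profit = 43 + 45 + 78 + 80 + 66 = 312

312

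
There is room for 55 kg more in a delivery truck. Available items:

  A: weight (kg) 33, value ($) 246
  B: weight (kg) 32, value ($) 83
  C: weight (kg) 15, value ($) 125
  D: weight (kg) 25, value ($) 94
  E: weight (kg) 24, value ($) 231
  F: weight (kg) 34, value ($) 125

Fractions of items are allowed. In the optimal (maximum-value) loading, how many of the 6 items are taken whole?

Ratios (sorted): E 9.62, C 8.33, A 7.45, D 3.76, F 3.68, B 2.59
take E (24 @ 231); take C (15 @ 125); take 16/33 of A → 119.27. Capacity used 55/55.
2 item(s) taken whole; one partial (take 16/33 of A).

2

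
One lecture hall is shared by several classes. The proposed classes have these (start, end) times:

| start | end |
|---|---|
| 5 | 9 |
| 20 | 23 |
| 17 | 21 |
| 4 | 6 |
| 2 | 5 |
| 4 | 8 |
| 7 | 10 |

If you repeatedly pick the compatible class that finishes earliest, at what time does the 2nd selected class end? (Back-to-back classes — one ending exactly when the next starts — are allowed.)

Sort by end time and greedily take each interval whose start is ≥ the last chosen end.
By end time: (2,5), (4,6), (4,8), (5,9), (7,10), (17,21), (20,23).
Pick (2,5); next start ≥ 5 → (5,9); next start ≥ 9 → (17,21).
Selected: (2,5) (5,9) (17,21)

9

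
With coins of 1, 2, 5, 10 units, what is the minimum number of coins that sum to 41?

5

Greedy: take as many of the largest coin as possible, then repeat with the remainder.
41 = 4×10 + 1×1
Total coins = 4 + 1 = 5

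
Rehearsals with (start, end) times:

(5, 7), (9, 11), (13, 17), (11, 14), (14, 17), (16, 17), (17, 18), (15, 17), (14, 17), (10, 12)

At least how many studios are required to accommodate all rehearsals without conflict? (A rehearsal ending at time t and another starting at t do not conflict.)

5

starts: [5, 9, 10, 11, 13, 14, 14, 15, 16, 17]
ends:   [7, 11, 12, 14, 17, 17, 17, 17, 17, 18]
s5→1 e7→0 s9→1 s10→2 e11→1 s11→2 e12→1 s13→2 e14→1 s14→2 s14→3 s15→4 s16→5  — peak 5.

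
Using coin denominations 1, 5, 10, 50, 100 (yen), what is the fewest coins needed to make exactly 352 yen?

6

Greedy: take as many of the largest coin as possible, then repeat with the remainder.
352 − 3×100→52 − 1×50→2 − 2×1→0
Total coins = 3 + 1 + 2 = 6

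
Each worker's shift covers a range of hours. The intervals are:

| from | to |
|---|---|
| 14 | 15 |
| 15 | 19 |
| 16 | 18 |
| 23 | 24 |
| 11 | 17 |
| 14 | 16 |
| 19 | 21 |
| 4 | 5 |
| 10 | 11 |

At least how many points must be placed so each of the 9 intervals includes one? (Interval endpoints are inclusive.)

6

Sorted: [4,5] [10,11] [14,15] [14,16] [11,17] [16,18] [15,19] [19,21] [23,24]
{[4,5]} hit by 5; {[10,11]} hit by 11; {[14,15],[14,16],[11,17]} hit by 15; {[16,18],[15,19]} hit by 18; {[19,21]} hit by 21; {[23,24]} hit by 24.
Points: 5, 11, 15, 18, 21, 24 (6 total).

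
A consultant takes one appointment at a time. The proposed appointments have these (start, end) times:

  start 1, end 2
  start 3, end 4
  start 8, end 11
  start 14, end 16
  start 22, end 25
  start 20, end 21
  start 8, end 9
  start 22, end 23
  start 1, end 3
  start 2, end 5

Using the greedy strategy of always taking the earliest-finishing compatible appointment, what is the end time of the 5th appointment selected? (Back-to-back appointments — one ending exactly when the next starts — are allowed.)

By end time: (1,2), (1,3), (3,4), (2,5), (8,9), (8,11), (14,16), (20,21), (22,23), (22,25).
Pick (1,2); next start ≥ 2 → (3,4); next start ≥ 4 → (8,9); next start ≥ 9 → (14,16); next start ≥ 16 → (20,21); next start ≥ 21 → (22,23).
Selected: (1,2) (3,4) (8,9) (14,16) (20,21) (22,23)

21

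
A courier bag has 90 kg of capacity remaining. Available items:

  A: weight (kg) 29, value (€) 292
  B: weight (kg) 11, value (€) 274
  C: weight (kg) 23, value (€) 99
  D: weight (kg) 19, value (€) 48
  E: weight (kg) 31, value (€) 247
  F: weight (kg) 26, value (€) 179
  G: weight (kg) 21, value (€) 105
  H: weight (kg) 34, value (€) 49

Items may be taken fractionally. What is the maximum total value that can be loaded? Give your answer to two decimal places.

943.81

Sort by value per unit weight and fill in that order.
Order: B (274/11=24.91) > A (292/29=10.07) > E (247/31=7.97) > F (179/26=6.88) > G (105/21=5.00) > C (99/23=4.30) > D (48/19=2.53) > H (49/34=1.44)
Fill: take B (11 @ 274) → take A (29 @ 292) → take E (31 @ 247) → take 19/26 of F → 130.81; 90/90 used.
Total value = 943.81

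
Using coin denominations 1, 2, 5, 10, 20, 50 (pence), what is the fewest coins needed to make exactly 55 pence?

55 = 1×50 + 1×5
Total coins = 1 + 1 = 2

2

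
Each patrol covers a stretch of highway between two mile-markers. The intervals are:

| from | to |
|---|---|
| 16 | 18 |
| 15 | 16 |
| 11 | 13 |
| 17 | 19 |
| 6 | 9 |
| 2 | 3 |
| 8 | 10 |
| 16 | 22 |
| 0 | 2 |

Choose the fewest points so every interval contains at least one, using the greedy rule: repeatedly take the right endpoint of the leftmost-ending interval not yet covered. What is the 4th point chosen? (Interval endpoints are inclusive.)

Process intervals by earliest right end; each time one isn't hit yet, stab at its right endpoint.
By right end: [0,2]  [2,3]  [6,9]  [8,10]  [11,13]  [15,16]  [16,18]  [17,19]  [16,22]
[0,2] uncovered → point at 2; [6,9] uncovered → point at 9; [11,13] uncovered → point at 13; [15,16] uncovered → point at 16; [17,19] uncovered → point at 19.
Points: 2, 9, 13, 16, 19 (5 total).

16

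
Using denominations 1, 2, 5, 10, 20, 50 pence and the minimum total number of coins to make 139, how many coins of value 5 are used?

139 = 2×50 + 1×20 + 1×10 + 1×5 + 2×2
Count of 5: 1

1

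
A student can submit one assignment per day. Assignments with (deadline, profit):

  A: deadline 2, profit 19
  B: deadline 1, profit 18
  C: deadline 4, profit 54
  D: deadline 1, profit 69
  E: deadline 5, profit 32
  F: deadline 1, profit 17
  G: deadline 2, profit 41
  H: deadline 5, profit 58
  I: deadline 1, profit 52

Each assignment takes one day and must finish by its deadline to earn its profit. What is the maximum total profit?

254

Take jobs in profit order; each goes to the latest open slot no later than its deadline.
By profit: D(d1,69), H(d5,58), C(d4,54), I(d1,52), G(d2,41), E(d5,32), A(d2,19), B(d1,18), F(d1,17)
D→slot 1; H→slot 5; C→slot 4; I skipped; G→slot 2; E→slot 3; A skipped; B skipped; F skipped.
Profit = 69 + 41 + 32 + 54 + 58 = 254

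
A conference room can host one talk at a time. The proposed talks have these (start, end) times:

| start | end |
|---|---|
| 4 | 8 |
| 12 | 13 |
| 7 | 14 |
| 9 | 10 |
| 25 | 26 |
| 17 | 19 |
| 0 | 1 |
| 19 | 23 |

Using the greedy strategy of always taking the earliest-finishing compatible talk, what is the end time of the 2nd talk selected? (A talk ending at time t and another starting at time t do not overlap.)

8

By end time: (0,1), (4,8), (9,10), (12,13), (7,14), (17,19), (19,23), (25,26).
Pick (0,1); next start ≥ 1 → (4,8); next start ≥ 8 → (9,10); next start ≥ 10 → (12,13); next start ≥ 13 → (17,19); next start ≥ 19 → (19,23); next start ≥ 23 → (25,26).
Selected: (0,1) (4,8) (9,10) (12,13) (17,19) (19,23) (25,26)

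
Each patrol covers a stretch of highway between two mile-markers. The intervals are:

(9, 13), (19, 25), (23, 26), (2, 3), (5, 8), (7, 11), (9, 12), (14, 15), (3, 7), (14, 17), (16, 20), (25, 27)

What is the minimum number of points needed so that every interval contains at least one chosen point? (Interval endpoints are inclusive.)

6

Process intervals by earliest right end; each time one isn't hit yet, stab at its right endpoint.
Sorted: [2,3] [3,7] [5,8] [7,11] [9,12] [9,13] [14,15] [14,17] [16,20] [19,25] [23,26] [25,27]
{[2,3],[3,7]} hit by 3; {[5,8],[7,11]} hit by 8; {[9,12],[9,13]} hit by 12; {[14,15],[14,17]} hit by 15; {[16,20],[19,25]} hit by 20; {[23,26],[25,27]} hit by 26.
Points: 3, 8, 12, 15, 20, 26 (6 total).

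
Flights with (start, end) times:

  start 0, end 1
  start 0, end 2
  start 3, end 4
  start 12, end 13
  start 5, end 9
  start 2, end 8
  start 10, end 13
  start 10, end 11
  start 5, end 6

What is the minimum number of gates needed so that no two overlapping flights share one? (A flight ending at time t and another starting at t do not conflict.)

3

The answer is the maximum number of intervals overlapping at any instant.
Events (time:±→running): 0:+→1 0:+→2 1:-→1 2:-→0 2:+→1 3:+→2 4:-→1 5:+→2 5:+→3 … peak 3.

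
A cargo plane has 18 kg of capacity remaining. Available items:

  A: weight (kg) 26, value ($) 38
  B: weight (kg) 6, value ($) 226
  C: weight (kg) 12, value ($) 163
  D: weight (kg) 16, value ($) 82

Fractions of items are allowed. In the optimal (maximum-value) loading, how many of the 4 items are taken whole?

Ratios (sorted): B 37.67, C 13.58, D 5.12, A 1.46
take B (6 @ 226); take C (12 @ 163). Capacity used 18/18.
2 item(s) taken whole.

2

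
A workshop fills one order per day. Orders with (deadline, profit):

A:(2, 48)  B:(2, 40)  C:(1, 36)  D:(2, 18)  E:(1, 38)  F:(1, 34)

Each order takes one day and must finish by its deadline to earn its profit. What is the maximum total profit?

88

Take jobs in profit order; each goes to the latest open slot no later than its deadline.
Profit order: A=48 B=40 E=38 C=36 F=34 D=18
Assign: A→slot 2, B→slot 1, E skipped, C skipped, F skipped, D skipped.
Slots: [1:B] [2:A]
Profit = 40 + 48 = 88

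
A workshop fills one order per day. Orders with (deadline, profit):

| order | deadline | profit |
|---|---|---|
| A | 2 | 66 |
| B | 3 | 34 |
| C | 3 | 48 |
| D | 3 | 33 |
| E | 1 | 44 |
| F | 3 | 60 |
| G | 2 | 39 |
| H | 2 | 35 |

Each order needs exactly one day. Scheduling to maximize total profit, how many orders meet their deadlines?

Profit order: A=66 F=60 C=48 E=44 G=39 H=35 B=34 D=33
Assign: A→slot 2, F→slot 3, C→slot 1, E skipped, G skipped, H skipped, B skipped, D skipped.
Slots: [1:C] [2:A] [3:F]
3 of 8 scheduled.

3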